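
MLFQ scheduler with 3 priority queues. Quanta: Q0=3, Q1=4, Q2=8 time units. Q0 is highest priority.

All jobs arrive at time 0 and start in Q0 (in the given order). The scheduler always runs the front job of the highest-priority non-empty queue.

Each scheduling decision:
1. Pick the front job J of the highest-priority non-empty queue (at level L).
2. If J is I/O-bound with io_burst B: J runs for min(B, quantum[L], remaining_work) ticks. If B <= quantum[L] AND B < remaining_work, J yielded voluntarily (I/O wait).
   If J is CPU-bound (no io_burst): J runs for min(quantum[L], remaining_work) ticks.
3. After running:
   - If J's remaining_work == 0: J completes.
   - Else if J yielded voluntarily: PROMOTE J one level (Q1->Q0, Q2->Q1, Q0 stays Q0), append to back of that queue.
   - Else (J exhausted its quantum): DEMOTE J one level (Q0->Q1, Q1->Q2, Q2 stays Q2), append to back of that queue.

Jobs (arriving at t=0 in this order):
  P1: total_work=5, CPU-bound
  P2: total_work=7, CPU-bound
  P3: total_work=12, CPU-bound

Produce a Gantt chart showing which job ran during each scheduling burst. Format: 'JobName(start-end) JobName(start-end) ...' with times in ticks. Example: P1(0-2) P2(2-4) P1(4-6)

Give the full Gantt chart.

Answer: P1(0-3) P2(3-6) P3(6-9) P1(9-11) P2(11-15) P3(15-19) P3(19-24)

Derivation:
t=0-3: P1@Q0 runs 3, rem=2, quantum used, demote→Q1. Q0=[P2,P3] Q1=[P1] Q2=[]
t=3-6: P2@Q0 runs 3, rem=4, quantum used, demote→Q1. Q0=[P3] Q1=[P1,P2] Q2=[]
t=6-9: P3@Q0 runs 3, rem=9, quantum used, demote→Q1. Q0=[] Q1=[P1,P2,P3] Q2=[]
t=9-11: P1@Q1 runs 2, rem=0, completes. Q0=[] Q1=[P2,P3] Q2=[]
t=11-15: P2@Q1 runs 4, rem=0, completes. Q0=[] Q1=[P3] Q2=[]
t=15-19: P3@Q1 runs 4, rem=5, quantum used, demote→Q2. Q0=[] Q1=[] Q2=[P3]
t=19-24: P3@Q2 runs 5, rem=0, completes. Q0=[] Q1=[] Q2=[]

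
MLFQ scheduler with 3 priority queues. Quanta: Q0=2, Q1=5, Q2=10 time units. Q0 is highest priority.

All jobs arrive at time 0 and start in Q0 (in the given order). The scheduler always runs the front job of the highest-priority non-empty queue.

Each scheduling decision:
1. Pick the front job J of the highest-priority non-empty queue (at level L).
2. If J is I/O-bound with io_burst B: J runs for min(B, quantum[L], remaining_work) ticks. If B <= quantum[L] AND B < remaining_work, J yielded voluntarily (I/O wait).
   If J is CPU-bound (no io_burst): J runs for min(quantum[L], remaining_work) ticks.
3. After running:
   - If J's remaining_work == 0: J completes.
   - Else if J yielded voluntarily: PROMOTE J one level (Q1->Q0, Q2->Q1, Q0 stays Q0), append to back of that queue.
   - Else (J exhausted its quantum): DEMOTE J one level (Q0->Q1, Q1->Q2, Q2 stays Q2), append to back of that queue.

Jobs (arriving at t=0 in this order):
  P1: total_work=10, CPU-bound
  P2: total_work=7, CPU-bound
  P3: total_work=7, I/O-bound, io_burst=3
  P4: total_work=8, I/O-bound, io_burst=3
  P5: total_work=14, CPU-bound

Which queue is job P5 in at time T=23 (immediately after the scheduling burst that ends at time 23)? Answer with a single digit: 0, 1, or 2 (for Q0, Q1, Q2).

t=0-2: P1@Q0 runs 2, rem=8, quantum used, demote→Q1. Q0=[P2,P3,P4,P5] Q1=[P1] Q2=[]
t=2-4: P2@Q0 runs 2, rem=5, quantum used, demote→Q1. Q0=[P3,P4,P5] Q1=[P1,P2] Q2=[]
t=4-6: P3@Q0 runs 2, rem=5, quantum used, demote→Q1. Q0=[P4,P5] Q1=[P1,P2,P3] Q2=[]
t=6-8: P4@Q0 runs 2, rem=6, quantum used, demote→Q1. Q0=[P5] Q1=[P1,P2,P3,P4] Q2=[]
t=8-10: P5@Q0 runs 2, rem=12, quantum used, demote→Q1. Q0=[] Q1=[P1,P2,P3,P4,P5] Q2=[]
t=10-15: P1@Q1 runs 5, rem=3, quantum used, demote→Q2. Q0=[] Q1=[P2,P3,P4,P5] Q2=[P1]
t=15-20: P2@Q1 runs 5, rem=0, completes. Q0=[] Q1=[P3,P4,P5] Q2=[P1]
t=20-23: P3@Q1 runs 3, rem=2, I/O yield, promote→Q0. Q0=[P3] Q1=[P4,P5] Q2=[P1]
t=23-25: P3@Q0 runs 2, rem=0, completes. Q0=[] Q1=[P4,P5] Q2=[P1]
t=25-28: P4@Q1 runs 3, rem=3, I/O yield, promote→Q0. Q0=[P4] Q1=[P5] Q2=[P1]
t=28-30: P4@Q0 runs 2, rem=1, quantum used, demote→Q1. Q0=[] Q1=[P5,P4] Q2=[P1]
t=30-35: P5@Q1 runs 5, rem=7, quantum used, demote→Q2. Q0=[] Q1=[P4] Q2=[P1,P5]
t=35-36: P4@Q1 runs 1, rem=0, completes. Q0=[] Q1=[] Q2=[P1,P5]
t=36-39: P1@Q2 runs 3, rem=0, completes. Q0=[] Q1=[] Q2=[P5]
t=39-46: P5@Q2 runs 7, rem=0, completes. Q0=[] Q1=[] Q2=[]

Answer: 1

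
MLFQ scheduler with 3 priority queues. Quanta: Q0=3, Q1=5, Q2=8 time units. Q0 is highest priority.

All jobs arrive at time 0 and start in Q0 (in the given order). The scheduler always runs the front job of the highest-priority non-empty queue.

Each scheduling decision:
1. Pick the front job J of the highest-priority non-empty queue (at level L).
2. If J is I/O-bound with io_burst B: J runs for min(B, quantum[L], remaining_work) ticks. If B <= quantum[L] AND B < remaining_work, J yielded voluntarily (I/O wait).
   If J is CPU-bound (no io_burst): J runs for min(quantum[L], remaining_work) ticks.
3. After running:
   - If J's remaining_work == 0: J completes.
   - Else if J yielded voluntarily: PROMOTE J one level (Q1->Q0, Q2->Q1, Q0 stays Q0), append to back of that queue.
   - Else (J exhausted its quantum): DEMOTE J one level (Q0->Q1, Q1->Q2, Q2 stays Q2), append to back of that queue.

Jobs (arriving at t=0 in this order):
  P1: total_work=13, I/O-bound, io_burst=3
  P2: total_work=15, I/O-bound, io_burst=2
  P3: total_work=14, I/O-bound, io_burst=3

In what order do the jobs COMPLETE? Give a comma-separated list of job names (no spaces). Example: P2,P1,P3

t=0-3: P1@Q0 runs 3, rem=10, I/O yield, promote→Q0. Q0=[P2,P3,P1] Q1=[] Q2=[]
t=3-5: P2@Q0 runs 2, rem=13, I/O yield, promote→Q0. Q0=[P3,P1,P2] Q1=[] Q2=[]
t=5-8: P3@Q0 runs 3, rem=11, I/O yield, promote→Q0. Q0=[P1,P2,P3] Q1=[] Q2=[]
t=8-11: P1@Q0 runs 3, rem=7, I/O yield, promote→Q0. Q0=[P2,P3,P1] Q1=[] Q2=[]
t=11-13: P2@Q0 runs 2, rem=11, I/O yield, promote→Q0. Q0=[P3,P1,P2] Q1=[] Q2=[]
t=13-16: P3@Q0 runs 3, rem=8, I/O yield, promote→Q0. Q0=[P1,P2,P3] Q1=[] Q2=[]
t=16-19: P1@Q0 runs 3, rem=4, I/O yield, promote→Q0. Q0=[P2,P3,P1] Q1=[] Q2=[]
t=19-21: P2@Q0 runs 2, rem=9, I/O yield, promote→Q0. Q0=[P3,P1,P2] Q1=[] Q2=[]
t=21-24: P3@Q0 runs 3, rem=5, I/O yield, promote→Q0. Q0=[P1,P2,P3] Q1=[] Q2=[]
t=24-27: P1@Q0 runs 3, rem=1, I/O yield, promote→Q0. Q0=[P2,P3,P1] Q1=[] Q2=[]
t=27-29: P2@Q0 runs 2, rem=7, I/O yield, promote→Q0. Q0=[P3,P1,P2] Q1=[] Q2=[]
t=29-32: P3@Q0 runs 3, rem=2, I/O yield, promote→Q0. Q0=[P1,P2,P3] Q1=[] Q2=[]
t=32-33: P1@Q0 runs 1, rem=0, completes. Q0=[P2,P3] Q1=[] Q2=[]
t=33-35: P2@Q0 runs 2, rem=5, I/O yield, promote→Q0. Q0=[P3,P2] Q1=[] Q2=[]
t=35-37: P3@Q0 runs 2, rem=0, completes. Q0=[P2] Q1=[] Q2=[]
t=37-39: P2@Q0 runs 2, rem=3, I/O yield, promote→Q0. Q0=[P2] Q1=[] Q2=[]
t=39-41: P2@Q0 runs 2, rem=1, I/O yield, promote→Q0. Q0=[P2] Q1=[] Q2=[]
t=41-42: P2@Q0 runs 1, rem=0, completes. Q0=[] Q1=[] Q2=[]

Answer: P1,P3,P2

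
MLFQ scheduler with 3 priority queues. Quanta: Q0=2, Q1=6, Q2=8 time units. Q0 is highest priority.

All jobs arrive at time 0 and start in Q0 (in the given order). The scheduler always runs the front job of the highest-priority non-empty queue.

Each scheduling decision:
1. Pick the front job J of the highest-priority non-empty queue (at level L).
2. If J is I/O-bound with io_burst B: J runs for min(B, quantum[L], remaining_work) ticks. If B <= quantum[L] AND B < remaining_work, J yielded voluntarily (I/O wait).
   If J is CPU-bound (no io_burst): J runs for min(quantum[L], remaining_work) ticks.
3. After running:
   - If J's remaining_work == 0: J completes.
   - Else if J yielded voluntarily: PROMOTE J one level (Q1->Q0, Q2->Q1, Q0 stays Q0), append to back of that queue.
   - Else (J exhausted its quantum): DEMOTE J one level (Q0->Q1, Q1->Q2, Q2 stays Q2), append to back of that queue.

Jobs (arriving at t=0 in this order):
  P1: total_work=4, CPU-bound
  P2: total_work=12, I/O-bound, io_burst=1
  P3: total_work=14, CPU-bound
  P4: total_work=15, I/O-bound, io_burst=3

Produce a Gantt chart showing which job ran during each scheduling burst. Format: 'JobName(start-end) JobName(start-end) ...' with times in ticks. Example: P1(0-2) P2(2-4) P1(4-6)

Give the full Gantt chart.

Answer: P1(0-2) P2(2-3) P3(3-5) P4(5-7) P2(7-8) P2(8-9) P2(9-10) P2(10-11) P2(11-12) P2(12-13) P2(13-14) P2(14-15) P2(15-16) P2(16-17) P2(17-18) P1(18-20) P3(20-26) P4(26-29) P4(29-31) P4(31-34) P4(34-36) P4(36-39) P3(39-45)

Derivation:
t=0-2: P1@Q0 runs 2, rem=2, quantum used, demote→Q1. Q0=[P2,P3,P4] Q1=[P1] Q2=[]
t=2-3: P2@Q0 runs 1, rem=11, I/O yield, promote→Q0. Q0=[P3,P4,P2] Q1=[P1] Q2=[]
t=3-5: P3@Q0 runs 2, rem=12, quantum used, demote→Q1. Q0=[P4,P2] Q1=[P1,P3] Q2=[]
t=5-7: P4@Q0 runs 2, rem=13, quantum used, demote→Q1. Q0=[P2] Q1=[P1,P3,P4] Q2=[]
t=7-8: P2@Q0 runs 1, rem=10, I/O yield, promote→Q0. Q0=[P2] Q1=[P1,P3,P4] Q2=[]
t=8-9: P2@Q0 runs 1, rem=9, I/O yield, promote→Q0. Q0=[P2] Q1=[P1,P3,P4] Q2=[]
t=9-10: P2@Q0 runs 1, rem=8, I/O yield, promote→Q0. Q0=[P2] Q1=[P1,P3,P4] Q2=[]
t=10-11: P2@Q0 runs 1, rem=7, I/O yield, promote→Q0. Q0=[P2] Q1=[P1,P3,P4] Q2=[]
t=11-12: P2@Q0 runs 1, rem=6, I/O yield, promote→Q0. Q0=[P2] Q1=[P1,P3,P4] Q2=[]
t=12-13: P2@Q0 runs 1, rem=5, I/O yield, promote→Q0. Q0=[P2] Q1=[P1,P3,P4] Q2=[]
t=13-14: P2@Q0 runs 1, rem=4, I/O yield, promote→Q0. Q0=[P2] Q1=[P1,P3,P4] Q2=[]
t=14-15: P2@Q0 runs 1, rem=3, I/O yield, promote→Q0. Q0=[P2] Q1=[P1,P3,P4] Q2=[]
t=15-16: P2@Q0 runs 1, rem=2, I/O yield, promote→Q0. Q0=[P2] Q1=[P1,P3,P4] Q2=[]
t=16-17: P2@Q0 runs 1, rem=1, I/O yield, promote→Q0. Q0=[P2] Q1=[P1,P3,P4] Q2=[]
t=17-18: P2@Q0 runs 1, rem=0, completes. Q0=[] Q1=[P1,P3,P4] Q2=[]
t=18-20: P1@Q1 runs 2, rem=0, completes. Q0=[] Q1=[P3,P4] Q2=[]
t=20-26: P3@Q1 runs 6, rem=6, quantum used, demote→Q2. Q0=[] Q1=[P4] Q2=[P3]
t=26-29: P4@Q1 runs 3, rem=10, I/O yield, promote→Q0. Q0=[P4] Q1=[] Q2=[P3]
t=29-31: P4@Q0 runs 2, rem=8, quantum used, demote→Q1. Q0=[] Q1=[P4] Q2=[P3]
t=31-34: P4@Q1 runs 3, rem=5, I/O yield, promote→Q0. Q0=[P4] Q1=[] Q2=[P3]
t=34-36: P4@Q0 runs 2, rem=3, quantum used, demote→Q1. Q0=[] Q1=[P4] Q2=[P3]
t=36-39: P4@Q1 runs 3, rem=0, completes. Q0=[] Q1=[] Q2=[P3]
t=39-45: P3@Q2 runs 6, rem=0, completes. Q0=[] Q1=[] Q2=[]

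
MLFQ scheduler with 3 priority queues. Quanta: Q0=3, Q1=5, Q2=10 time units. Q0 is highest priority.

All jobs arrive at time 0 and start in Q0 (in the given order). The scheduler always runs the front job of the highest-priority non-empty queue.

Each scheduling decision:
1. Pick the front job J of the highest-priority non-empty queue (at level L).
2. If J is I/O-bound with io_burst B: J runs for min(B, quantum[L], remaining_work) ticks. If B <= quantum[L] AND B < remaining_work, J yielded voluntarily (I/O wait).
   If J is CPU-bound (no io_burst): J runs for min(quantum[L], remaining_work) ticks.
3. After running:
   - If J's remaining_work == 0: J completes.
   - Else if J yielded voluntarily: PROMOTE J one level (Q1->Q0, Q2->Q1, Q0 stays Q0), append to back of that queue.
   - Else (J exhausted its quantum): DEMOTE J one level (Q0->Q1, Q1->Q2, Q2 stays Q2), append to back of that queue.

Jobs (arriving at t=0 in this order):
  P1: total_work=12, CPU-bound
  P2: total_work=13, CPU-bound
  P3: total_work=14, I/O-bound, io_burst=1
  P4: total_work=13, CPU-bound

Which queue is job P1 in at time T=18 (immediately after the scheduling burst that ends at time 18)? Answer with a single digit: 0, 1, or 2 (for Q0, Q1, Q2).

Answer: 1

Derivation:
t=0-3: P1@Q0 runs 3, rem=9, quantum used, demote→Q1. Q0=[P2,P3,P4] Q1=[P1] Q2=[]
t=3-6: P2@Q0 runs 3, rem=10, quantum used, demote→Q1. Q0=[P3,P4] Q1=[P1,P2] Q2=[]
t=6-7: P3@Q0 runs 1, rem=13, I/O yield, promote→Q0. Q0=[P4,P3] Q1=[P1,P2] Q2=[]
t=7-10: P4@Q0 runs 3, rem=10, quantum used, demote→Q1. Q0=[P3] Q1=[P1,P2,P4] Q2=[]
t=10-11: P3@Q0 runs 1, rem=12, I/O yield, promote→Q0. Q0=[P3] Q1=[P1,P2,P4] Q2=[]
t=11-12: P3@Q0 runs 1, rem=11, I/O yield, promote→Q0. Q0=[P3] Q1=[P1,P2,P4] Q2=[]
t=12-13: P3@Q0 runs 1, rem=10, I/O yield, promote→Q0. Q0=[P3] Q1=[P1,P2,P4] Q2=[]
t=13-14: P3@Q0 runs 1, rem=9, I/O yield, promote→Q0. Q0=[P3] Q1=[P1,P2,P4] Q2=[]
t=14-15: P3@Q0 runs 1, rem=8, I/O yield, promote→Q0. Q0=[P3] Q1=[P1,P2,P4] Q2=[]
t=15-16: P3@Q0 runs 1, rem=7, I/O yield, promote→Q0. Q0=[P3] Q1=[P1,P2,P4] Q2=[]
t=16-17: P3@Q0 runs 1, rem=6, I/O yield, promote→Q0. Q0=[P3] Q1=[P1,P2,P4] Q2=[]
t=17-18: P3@Q0 runs 1, rem=5, I/O yield, promote→Q0. Q0=[P3] Q1=[P1,P2,P4] Q2=[]
t=18-19: P3@Q0 runs 1, rem=4, I/O yield, promote→Q0. Q0=[P3] Q1=[P1,P2,P4] Q2=[]
t=19-20: P3@Q0 runs 1, rem=3, I/O yield, promote→Q0. Q0=[P3] Q1=[P1,P2,P4] Q2=[]
t=20-21: P3@Q0 runs 1, rem=2, I/O yield, promote→Q0. Q0=[P3] Q1=[P1,P2,P4] Q2=[]
t=21-22: P3@Q0 runs 1, rem=1, I/O yield, promote→Q0. Q0=[P3] Q1=[P1,P2,P4] Q2=[]
t=22-23: P3@Q0 runs 1, rem=0, completes. Q0=[] Q1=[P1,P2,P4] Q2=[]
t=23-28: P1@Q1 runs 5, rem=4, quantum used, demote→Q2. Q0=[] Q1=[P2,P4] Q2=[P1]
t=28-33: P2@Q1 runs 5, rem=5, quantum used, demote→Q2. Q0=[] Q1=[P4] Q2=[P1,P2]
t=33-38: P4@Q1 runs 5, rem=5, quantum used, demote→Q2. Q0=[] Q1=[] Q2=[P1,P2,P4]
t=38-42: P1@Q2 runs 4, rem=0, completes. Q0=[] Q1=[] Q2=[P2,P4]
t=42-47: P2@Q2 runs 5, rem=0, completes. Q0=[] Q1=[] Q2=[P4]
t=47-52: P4@Q2 runs 5, rem=0, completes. Q0=[] Q1=[] Q2=[]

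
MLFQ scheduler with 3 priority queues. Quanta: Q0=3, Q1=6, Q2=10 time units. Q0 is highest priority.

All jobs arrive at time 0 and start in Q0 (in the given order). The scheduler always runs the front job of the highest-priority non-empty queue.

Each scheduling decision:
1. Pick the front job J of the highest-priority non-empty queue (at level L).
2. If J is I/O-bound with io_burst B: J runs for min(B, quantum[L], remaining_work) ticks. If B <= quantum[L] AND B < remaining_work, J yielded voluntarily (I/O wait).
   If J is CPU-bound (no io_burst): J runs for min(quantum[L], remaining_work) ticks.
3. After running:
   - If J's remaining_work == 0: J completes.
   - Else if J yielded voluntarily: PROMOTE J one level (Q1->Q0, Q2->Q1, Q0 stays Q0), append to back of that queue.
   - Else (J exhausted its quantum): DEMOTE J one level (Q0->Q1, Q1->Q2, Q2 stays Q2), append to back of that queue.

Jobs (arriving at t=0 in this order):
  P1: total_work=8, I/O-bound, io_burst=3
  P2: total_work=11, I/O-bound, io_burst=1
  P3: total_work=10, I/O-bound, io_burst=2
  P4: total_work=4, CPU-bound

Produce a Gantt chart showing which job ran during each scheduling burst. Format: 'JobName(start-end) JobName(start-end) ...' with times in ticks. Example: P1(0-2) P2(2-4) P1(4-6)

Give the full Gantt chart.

Answer: P1(0-3) P2(3-4) P3(4-6) P4(6-9) P1(9-12) P2(12-13) P3(13-15) P1(15-17) P2(17-18) P3(18-20) P2(20-21) P3(21-23) P2(23-24) P3(24-26) P2(26-27) P2(27-28) P2(28-29) P2(29-30) P2(30-31) P2(31-32) P4(32-33)

Derivation:
t=0-3: P1@Q0 runs 3, rem=5, I/O yield, promote→Q0. Q0=[P2,P3,P4,P1] Q1=[] Q2=[]
t=3-4: P2@Q0 runs 1, rem=10, I/O yield, promote→Q0. Q0=[P3,P4,P1,P2] Q1=[] Q2=[]
t=4-6: P3@Q0 runs 2, rem=8, I/O yield, promote→Q0. Q0=[P4,P1,P2,P3] Q1=[] Q2=[]
t=6-9: P4@Q0 runs 3, rem=1, quantum used, demote→Q1. Q0=[P1,P2,P3] Q1=[P4] Q2=[]
t=9-12: P1@Q0 runs 3, rem=2, I/O yield, promote→Q0. Q0=[P2,P3,P1] Q1=[P4] Q2=[]
t=12-13: P2@Q0 runs 1, rem=9, I/O yield, promote→Q0. Q0=[P3,P1,P2] Q1=[P4] Q2=[]
t=13-15: P3@Q0 runs 2, rem=6, I/O yield, promote→Q0. Q0=[P1,P2,P3] Q1=[P4] Q2=[]
t=15-17: P1@Q0 runs 2, rem=0, completes. Q0=[P2,P3] Q1=[P4] Q2=[]
t=17-18: P2@Q0 runs 1, rem=8, I/O yield, promote→Q0. Q0=[P3,P2] Q1=[P4] Q2=[]
t=18-20: P3@Q0 runs 2, rem=4, I/O yield, promote→Q0. Q0=[P2,P3] Q1=[P4] Q2=[]
t=20-21: P2@Q0 runs 1, rem=7, I/O yield, promote→Q0. Q0=[P3,P2] Q1=[P4] Q2=[]
t=21-23: P3@Q0 runs 2, rem=2, I/O yield, promote→Q0. Q0=[P2,P3] Q1=[P4] Q2=[]
t=23-24: P2@Q0 runs 1, rem=6, I/O yield, promote→Q0. Q0=[P3,P2] Q1=[P4] Q2=[]
t=24-26: P3@Q0 runs 2, rem=0, completes. Q0=[P2] Q1=[P4] Q2=[]
t=26-27: P2@Q0 runs 1, rem=5, I/O yield, promote→Q0. Q0=[P2] Q1=[P4] Q2=[]
t=27-28: P2@Q0 runs 1, rem=4, I/O yield, promote→Q0. Q0=[P2] Q1=[P4] Q2=[]
t=28-29: P2@Q0 runs 1, rem=3, I/O yield, promote→Q0. Q0=[P2] Q1=[P4] Q2=[]
t=29-30: P2@Q0 runs 1, rem=2, I/O yield, promote→Q0. Q0=[P2] Q1=[P4] Q2=[]
t=30-31: P2@Q0 runs 1, rem=1, I/O yield, promote→Q0. Q0=[P2] Q1=[P4] Q2=[]
t=31-32: P2@Q0 runs 1, rem=0, completes. Q0=[] Q1=[P4] Q2=[]
t=32-33: P4@Q1 runs 1, rem=0, completes. Q0=[] Q1=[] Q2=[]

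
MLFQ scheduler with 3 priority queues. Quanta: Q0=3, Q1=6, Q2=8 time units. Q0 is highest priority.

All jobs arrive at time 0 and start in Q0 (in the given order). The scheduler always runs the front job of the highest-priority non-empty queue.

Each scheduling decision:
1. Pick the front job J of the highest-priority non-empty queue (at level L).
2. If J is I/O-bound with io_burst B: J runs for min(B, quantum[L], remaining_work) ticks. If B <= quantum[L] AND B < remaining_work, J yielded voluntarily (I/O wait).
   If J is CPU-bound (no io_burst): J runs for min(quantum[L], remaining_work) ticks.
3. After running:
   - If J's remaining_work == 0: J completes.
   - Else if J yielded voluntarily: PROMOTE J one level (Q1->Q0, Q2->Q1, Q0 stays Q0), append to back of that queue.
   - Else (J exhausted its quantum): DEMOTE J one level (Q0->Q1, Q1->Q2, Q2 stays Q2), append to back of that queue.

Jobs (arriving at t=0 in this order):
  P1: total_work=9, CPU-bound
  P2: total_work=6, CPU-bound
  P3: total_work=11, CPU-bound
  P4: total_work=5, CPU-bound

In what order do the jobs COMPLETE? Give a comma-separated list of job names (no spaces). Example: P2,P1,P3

t=0-3: P1@Q0 runs 3, rem=6, quantum used, demote→Q1. Q0=[P2,P3,P4] Q1=[P1] Q2=[]
t=3-6: P2@Q0 runs 3, rem=3, quantum used, demote→Q1. Q0=[P3,P4] Q1=[P1,P2] Q2=[]
t=6-9: P3@Q0 runs 3, rem=8, quantum used, demote→Q1. Q0=[P4] Q1=[P1,P2,P3] Q2=[]
t=9-12: P4@Q0 runs 3, rem=2, quantum used, demote→Q1. Q0=[] Q1=[P1,P2,P3,P4] Q2=[]
t=12-18: P1@Q1 runs 6, rem=0, completes. Q0=[] Q1=[P2,P3,P4] Q2=[]
t=18-21: P2@Q1 runs 3, rem=0, completes. Q0=[] Q1=[P3,P4] Q2=[]
t=21-27: P3@Q1 runs 6, rem=2, quantum used, demote→Q2. Q0=[] Q1=[P4] Q2=[P3]
t=27-29: P4@Q1 runs 2, rem=0, completes. Q0=[] Q1=[] Q2=[P3]
t=29-31: P3@Q2 runs 2, rem=0, completes. Q0=[] Q1=[] Q2=[]

Answer: P1,P2,P4,P3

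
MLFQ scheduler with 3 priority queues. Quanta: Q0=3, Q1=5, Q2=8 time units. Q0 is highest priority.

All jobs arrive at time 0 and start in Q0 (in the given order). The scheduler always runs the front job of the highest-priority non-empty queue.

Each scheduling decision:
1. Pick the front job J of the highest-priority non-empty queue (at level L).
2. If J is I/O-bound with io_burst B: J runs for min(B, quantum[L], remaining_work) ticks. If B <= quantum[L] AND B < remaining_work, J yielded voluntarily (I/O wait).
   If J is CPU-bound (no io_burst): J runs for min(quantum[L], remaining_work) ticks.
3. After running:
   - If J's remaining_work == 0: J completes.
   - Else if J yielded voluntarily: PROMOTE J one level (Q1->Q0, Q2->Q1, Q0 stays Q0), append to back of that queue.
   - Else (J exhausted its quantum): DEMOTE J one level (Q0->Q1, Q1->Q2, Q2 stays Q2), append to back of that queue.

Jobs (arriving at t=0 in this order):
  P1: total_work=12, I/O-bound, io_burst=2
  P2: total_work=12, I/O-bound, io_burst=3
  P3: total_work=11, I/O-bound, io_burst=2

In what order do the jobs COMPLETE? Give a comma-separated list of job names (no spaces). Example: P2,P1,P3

Answer: P2,P1,P3

Derivation:
t=0-2: P1@Q0 runs 2, rem=10, I/O yield, promote→Q0. Q0=[P2,P3,P1] Q1=[] Q2=[]
t=2-5: P2@Q0 runs 3, rem=9, I/O yield, promote→Q0. Q0=[P3,P1,P2] Q1=[] Q2=[]
t=5-7: P3@Q0 runs 2, rem=9, I/O yield, promote→Q0. Q0=[P1,P2,P3] Q1=[] Q2=[]
t=7-9: P1@Q0 runs 2, rem=8, I/O yield, promote→Q0. Q0=[P2,P3,P1] Q1=[] Q2=[]
t=9-12: P2@Q0 runs 3, rem=6, I/O yield, promote→Q0. Q0=[P3,P1,P2] Q1=[] Q2=[]
t=12-14: P3@Q0 runs 2, rem=7, I/O yield, promote→Q0. Q0=[P1,P2,P3] Q1=[] Q2=[]
t=14-16: P1@Q0 runs 2, rem=6, I/O yield, promote→Q0. Q0=[P2,P3,P1] Q1=[] Q2=[]
t=16-19: P2@Q0 runs 3, rem=3, I/O yield, promote→Q0. Q0=[P3,P1,P2] Q1=[] Q2=[]
t=19-21: P3@Q0 runs 2, rem=5, I/O yield, promote→Q0. Q0=[P1,P2,P3] Q1=[] Q2=[]
t=21-23: P1@Q0 runs 2, rem=4, I/O yield, promote→Q0. Q0=[P2,P3,P1] Q1=[] Q2=[]
t=23-26: P2@Q0 runs 3, rem=0, completes. Q0=[P3,P1] Q1=[] Q2=[]
t=26-28: P3@Q0 runs 2, rem=3, I/O yield, promote→Q0. Q0=[P1,P3] Q1=[] Q2=[]
t=28-30: P1@Q0 runs 2, rem=2, I/O yield, promote→Q0. Q0=[P3,P1] Q1=[] Q2=[]
t=30-32: P3@Q0 runs 2, rem=1, I/O yield, promote→Q0. Q0=[P1,P3] Q1=[] Q2=[]
t=32-34: P1@Q0 runs 2, rem=0, completes. Q0=[P3] Q1=[] Q2=[]
t=34-35: P3@Q0 runs 1, rem=0, completes. Q0=[] Q1=[] Q2=[]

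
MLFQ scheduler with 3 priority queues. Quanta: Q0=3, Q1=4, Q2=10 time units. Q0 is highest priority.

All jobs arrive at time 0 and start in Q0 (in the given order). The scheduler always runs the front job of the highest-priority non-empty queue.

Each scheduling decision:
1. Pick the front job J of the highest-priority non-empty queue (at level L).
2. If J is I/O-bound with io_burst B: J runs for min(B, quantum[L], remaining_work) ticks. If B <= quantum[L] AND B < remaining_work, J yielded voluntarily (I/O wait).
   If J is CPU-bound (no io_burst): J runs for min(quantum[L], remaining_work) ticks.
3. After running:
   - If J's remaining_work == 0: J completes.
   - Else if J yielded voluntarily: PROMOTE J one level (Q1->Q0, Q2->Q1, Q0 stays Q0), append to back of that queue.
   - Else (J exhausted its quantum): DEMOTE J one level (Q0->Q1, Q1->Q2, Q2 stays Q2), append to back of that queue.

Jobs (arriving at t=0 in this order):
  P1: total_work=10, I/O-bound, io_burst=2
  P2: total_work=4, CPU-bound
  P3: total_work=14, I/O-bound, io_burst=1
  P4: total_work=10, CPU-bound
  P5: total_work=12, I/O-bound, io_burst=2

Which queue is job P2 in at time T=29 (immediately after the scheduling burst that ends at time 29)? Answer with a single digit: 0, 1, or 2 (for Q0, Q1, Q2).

t=0-2: P1@Q0 runs 2, rem=8, I/O yield, promote→Q0. Q0=[P2,P3,P4,P5,P1] Q1=[] Q2=[]
t=2-5: P2@Q0 runs 3, rem=1, quantum used, demote→Q1. Q0=[P3,P4,P5,P1] Q1=[P2] Q2=[]
t=5-6: P3@Q0 runs 1, rem=13, I/O yield, promote→Q0. Q0=[P4,P5,P1,P3] Q1=[P2] Q2=[]
t=6-9: P4@Q0 runs 3, rem=7, quantum used, demote→Q1. Q0=[P5,P1,P3] Q1=[P2,P4] Q2=[]
t=9-11: P5@Q0 runs 2, rem=10, I/O yield, promote→Q0. Q0=[P1,P3,P5] Q1=[P2,P4] Q2=[]
t=11-13: P1@Q0 runs 2, rem=6, I/O yield, promote→Q0. Q0=[P3,P5,P1] Q1=[P2,P4] Q2=[]
t=13-14: P3@Q0 runs 1, rem=12, I/O yield, promote→Q0. Q0=[P5,P1,P3] Q1=[P2,P4] Q2=[]
t=14-16: P5@Q0 runs 2, rem=8, I/O yield, promote→Q0. Q0=[P1,P3,P5] Q1=[P2,P4] Q2=[]
t=16-18: P1@Q0 runs 2, rem=4, I/O yield, promote→Q0. Q0=[P3,P5,P1] Q1=[P2,P4] Q2=[]
t=18-19: P3@Q0 runs 1, rem=11, I/O yield, promote→Q0. Q0=[P5,P1,P3] Q1=[P2,P4] Q2=[]
t=19-21: P5@Q0 runs 2, rem=6, I/O yield, promote→Q0. Q0=[P1,P3,P5] Q1=[P2,P4] Q2=[]
t=21-23: P1@Q0 runs 2, rem=2, I/O yield, promote→Q0. Q0=[P3,P5,P1] Q1=[P2,P4] Q2=[]
t=23-24: P3@Q0 runs 1, rem=10, I/O yield, promote→Q0. Q0=[P5,P1,P3] Q1=[P2,P4] Q2=[]
t=24-26: P5@Q0 runs 2, rem=4, I/O yield, promote→Q0. Q0=[P1,P3,P5] Q1=[P2,P4] Q2=[]
t=26-28: P1@Q0 runs 2, rem=0, completes. Q0=[P3,P5] Q1=[P2,P4] Q2=[]
t=28-29: P3@Q0 runs 1, rem=9, I/O yield, promote→Q0. Q0=[P5,P3] Q1=[P2,P4] Q2=[]
t=29-31: P5@Q0 runs 2, rem=2, I/O yield, promote→Q0. Q0=[P3,P5] Q1=[P2,P4] Q2=[]
t=31-32: P3@Q0 runs 1, rem=8, I/O yield, promote→Q0. Q0=[P5,P3] Q1=[P2,P4] Q2=[]
t=32-34: P5@Q0 runs 2, rem=0, completes. Q0=[P3] Q1=[P2,P4] Q2=[]
t=34-35: P3@Q0 runs 1, rem=7, I/O yield, promote→Q0. Q0=[P3] Q1=[P2,P4] Q2=[]
t=35-36: P3@Q0 runs 1, rem=6, I/O yield, promote→Q0. Q0=[P3] Q1=[P2,P4] Q2=[]
t=36-37: P3@Q0 runs 1, rem=5, I/O yield, promote→Q0. Q0=[P3] Q1=[P2,P4] Q2=[]
t=37-38: P3@Q0 runs 1, rem=4, I/O yield, promote→Q0. Q0=[P3] Q1=[P2,P4] Q2=[]
t=38-39: P3@Q0 runs 1, rem=3, I/O yield, promote→Q0. Q0=[P3] Q1=[P2,P4] Q2=[]
t=39-40: P3@Q0 runs 1, rem=2, I/O yield, promote→Q0. Q0=[P3] Q1=[P2,P4] Q2=[]
t=40-41: P3@Q0 runs 1, rem=1, I/O yield, promote→Q0. Q0=[P3] Q1=[P2,P4] Q2=[]
t=41-42: P3@Q0 runs 1, rem=0, completes. Q0=[] Q1=[P2,P4] Q2=[]
t=42-43: P2@Q1 runs 1, rem=0, completes. Q0=[] Q1=[P4] Q2=[]
t=43-47: P4@Q1 runs 4, rem=3, quantum used, demote→Q2. Q0=[] Q1=[] Q2=[P4]
t=47-50: P4@Q2 runs 3, rem=0, completes. Q0=[] Q1=[] Q2=[]

Answer: 1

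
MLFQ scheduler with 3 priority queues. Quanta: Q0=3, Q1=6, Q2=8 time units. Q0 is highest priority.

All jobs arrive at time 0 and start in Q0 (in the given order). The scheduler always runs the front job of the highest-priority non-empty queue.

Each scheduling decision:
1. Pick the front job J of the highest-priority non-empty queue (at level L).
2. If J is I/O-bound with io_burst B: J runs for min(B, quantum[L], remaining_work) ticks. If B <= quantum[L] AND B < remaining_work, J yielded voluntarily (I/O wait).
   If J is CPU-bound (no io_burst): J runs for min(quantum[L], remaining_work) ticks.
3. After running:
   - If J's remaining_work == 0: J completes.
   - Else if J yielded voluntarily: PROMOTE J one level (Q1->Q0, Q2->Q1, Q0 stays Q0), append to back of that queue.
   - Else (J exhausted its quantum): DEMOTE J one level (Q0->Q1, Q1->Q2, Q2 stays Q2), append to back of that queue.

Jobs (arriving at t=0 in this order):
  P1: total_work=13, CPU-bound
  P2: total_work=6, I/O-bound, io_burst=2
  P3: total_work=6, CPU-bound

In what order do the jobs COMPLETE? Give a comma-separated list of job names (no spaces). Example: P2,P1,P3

t=0-3: P1@Q0 runs 3, rem=10, quantum used, demote→Q1. Q0=[P2,P3] Q1=[P1] Q2=[]
t=3-5: P2@Q0 runs 2, rem=4, I/O yield, promote→Q0. Q0=[P3,P2] Q1=[P1] Q2=[]
t=5-8: P3@Q0 runs 3, rem=3, quantum used, demote→Q1. Q0=[P2] Q1=[P1,P3] Q2=[]
t=8-10: P2@Q0 runs 2, rem=2, I/O yield, promote→Q0. Q0=[P2] Q1=[P1,P3] Q2=[]
t=10-12: P2@Q0 runs 2, rem=0, completes. Q0=[] Q1=[P1,P3] Q2=[]
t=12-18: P1@Q1 runs 6, rem=4, quantum used, demote→Q2. Q0=[] Q1=[P3] Q2=[P1]
t=18-21: P3@Q1 runs 3, rem=0, completes. Q0=[] Q1=[] Q2=[P1]
t=21-25: P1@Q2 runs 4, rem=0, completes. Q0=[] Q1=[] Q2=[]

Answer: P2,P3,P1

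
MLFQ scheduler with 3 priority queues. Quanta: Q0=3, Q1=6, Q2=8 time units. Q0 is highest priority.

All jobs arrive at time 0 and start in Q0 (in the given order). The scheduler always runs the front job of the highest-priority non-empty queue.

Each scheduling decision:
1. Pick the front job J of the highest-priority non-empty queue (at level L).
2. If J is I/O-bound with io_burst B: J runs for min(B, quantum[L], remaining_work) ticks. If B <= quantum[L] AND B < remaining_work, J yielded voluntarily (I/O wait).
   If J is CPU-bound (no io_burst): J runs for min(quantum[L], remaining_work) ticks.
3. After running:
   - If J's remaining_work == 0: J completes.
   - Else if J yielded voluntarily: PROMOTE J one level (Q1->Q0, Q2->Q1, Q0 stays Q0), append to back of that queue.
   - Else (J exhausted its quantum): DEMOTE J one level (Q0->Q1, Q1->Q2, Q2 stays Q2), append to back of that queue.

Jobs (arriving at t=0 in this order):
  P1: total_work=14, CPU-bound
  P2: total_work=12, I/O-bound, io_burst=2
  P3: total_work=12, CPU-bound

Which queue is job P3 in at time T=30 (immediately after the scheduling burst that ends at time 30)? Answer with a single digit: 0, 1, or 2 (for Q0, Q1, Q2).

t=0-3: P1@Q0 runs 3, rem=11, quantum used, demote→Q1. Q0=[P2,P3] Q1=[P1] Q2=[]
t=3-5: P2@Q0 runs 2, rem=10, I/O yield, promote→Q0. Q0=[P3,P2] Q1=[P1] Q2=[]
t=5-8: P3@Q0 runs 3, rem=9, quantum used, demote→Q1. Q0=[P2] Q1=[P1,P3] Q2=[]
t=8-10: P2@Q0 runs 2, rem=8, I/O yield, promote→Q0. Q0=[P2] Q1=[P1,P3] Q2=[]
t=10-12: P2@Q0 runs 2, rem=6, I/O yield, promote→Q0. Q0=[P2] Q1=[P1,P3] Q2=[]
t=12-14: P2@Q0 runs 2, rem=4, I/O yield, promote→Q0. Q0=[P2] Q1=[P1,P3] Q2=[]
t=14-16: P2@Q0 runs 2, rem=2, I/O yield, promote→Q0. Q0=[P2] Q1=[P1,P3] Q2=[]
t=16-18: P2@Q0 runs 2, rem=0, completes. Q0=[] Q1=[P1,P3] Q2=[]
t=18-24: P1@Q1 runs 6, rem=5, quantum used, demote→Q2. Q0=[] Q1=[P3] Q2=[P1]
t=24-30: P3@Q1 runs 6, rem=3, quantum used, demote→Q2. Q0=[] Q1=[] Q2=[P1,P3]
t=30-35: P1@Q2 runs 5, rem=0, completes. Q0=[] Q1=[] Q2=[P3]
t=35-38: P3@Q2 runs 3, rem=0, completes. Q0=[] Q1=[] Q2=[]

Answer: 2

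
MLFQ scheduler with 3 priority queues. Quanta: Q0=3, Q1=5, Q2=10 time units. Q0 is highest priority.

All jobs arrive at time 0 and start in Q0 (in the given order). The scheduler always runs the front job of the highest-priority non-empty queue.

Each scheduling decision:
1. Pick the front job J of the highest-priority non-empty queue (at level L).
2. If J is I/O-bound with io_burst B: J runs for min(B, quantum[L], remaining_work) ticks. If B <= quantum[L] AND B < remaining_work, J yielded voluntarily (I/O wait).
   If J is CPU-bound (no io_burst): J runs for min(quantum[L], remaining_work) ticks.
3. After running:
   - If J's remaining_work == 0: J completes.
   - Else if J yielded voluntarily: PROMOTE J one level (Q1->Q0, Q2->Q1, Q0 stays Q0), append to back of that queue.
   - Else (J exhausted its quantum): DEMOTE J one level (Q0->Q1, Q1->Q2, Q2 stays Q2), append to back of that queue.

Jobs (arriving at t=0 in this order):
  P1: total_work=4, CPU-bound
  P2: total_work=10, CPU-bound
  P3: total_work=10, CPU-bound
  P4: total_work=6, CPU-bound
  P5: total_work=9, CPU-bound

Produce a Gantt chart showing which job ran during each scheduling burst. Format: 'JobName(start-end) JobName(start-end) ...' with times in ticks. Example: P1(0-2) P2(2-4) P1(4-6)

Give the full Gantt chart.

t=0-3: P1@Q0 runs 3, rem=1, quantum used, demote→Q1. Q0=[P2,P3,P4,P5] Q1=[P1] Q2=[]
t=3-6: P2@Q0 runs 3, rem=7, quantum used, demote→Q1. Q0=[P3,P4,P5] Q1=[P1,P2] Q2=[]
t=6-9: P3@Q0 runs 3, rem=7, quantum used, demote→Q1. Q0=[P4,P5] Q1=[P1,P2,P3] Q2=[]
t=9-12: P4@Q0 runs 3, rem=3, quantum used, demote→Q1. Q0=[P5] Q1=[P1,P2,P3,P4] Q2=[]
t=12-15: P5@Q0 runs 3, rem=6, quantum used, demote→Q1. Q0=[] Q1=[P1,P2,P3,P4,P5] Q2=[]
t=15-16: P1@Q1 runs 1, rem=0, completes. Q0=[] Q1=[P2,P3,P4,P5] Q2=[]
t=16-21: P2@Q1 runs 5, rem=2, quantum used, demote→Q2. Q0=[] Q1=[P3,P4,P5] Q2=[P2]
t=21-26: P3@Q1 runs 5, rem=2, quantum used, demote→Q2. Q0=[] Q1=[P4,P5] Q2=[P2,P3]
t=26-29: P4@Q1 runs 3, rem=0, completes. Q0=[] Q1=[P5] Q2=[P2,P3]
t=29-34: P5@Q1 runs 5, rem=1, quantum used, demote→Q2. Q0=[] Q1=[] Q2=[P2,P3,P5]
t=34-36: P2@Q2 runs 2, rem=0, completes. Q0=[] Q1=[] Q2=[P3,P5]
t=36-38: P3@Q2 runs 2, rem=0, completes. Q0=[] Q1=[] Q2=[P5]
t=38-39: P5@Q2 runs 1, rem=0, completes. Q0=[] Q1=[] Q2=[]

Answer: P1(0-3) P2(3-6) P3(6-9) P4(9-12) P5(12-15) P1(15-16) P2(16-21) P3(21-26) P4(26-29) P5(29-34) P2(34-36) P3(36-38) P5(38-39)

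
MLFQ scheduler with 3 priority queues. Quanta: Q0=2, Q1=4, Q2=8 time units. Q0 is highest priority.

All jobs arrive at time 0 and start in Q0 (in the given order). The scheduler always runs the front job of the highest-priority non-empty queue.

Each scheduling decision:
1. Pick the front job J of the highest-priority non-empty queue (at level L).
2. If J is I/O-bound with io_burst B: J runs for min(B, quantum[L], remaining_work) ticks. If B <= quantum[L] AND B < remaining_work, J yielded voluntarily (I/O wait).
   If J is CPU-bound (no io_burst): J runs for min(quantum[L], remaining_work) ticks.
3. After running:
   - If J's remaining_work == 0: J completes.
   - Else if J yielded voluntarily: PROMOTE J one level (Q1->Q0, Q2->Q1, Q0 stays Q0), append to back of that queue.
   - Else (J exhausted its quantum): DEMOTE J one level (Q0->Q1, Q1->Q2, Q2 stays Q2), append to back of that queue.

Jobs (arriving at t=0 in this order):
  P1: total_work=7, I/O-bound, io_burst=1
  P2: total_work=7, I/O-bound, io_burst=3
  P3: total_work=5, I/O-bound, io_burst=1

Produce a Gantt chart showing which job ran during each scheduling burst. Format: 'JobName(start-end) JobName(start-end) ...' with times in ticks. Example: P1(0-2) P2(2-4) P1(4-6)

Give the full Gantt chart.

t=0-1: P1@Q0 runs 1, rem=6, I/O yield, promote→Q0. Q0=[P2,P3,P1] Q1=[] Q2=[]
t=1-3: P2@Q0 runs 2, rem=5, quantum used, demote→Q1. Q0=[P3,P1] Q1=[P2] Q2=[]
t=3-4: P3@Q0 runs 1, rem=4, I/O yield, promote→Q0. Q0=[P1,P3] Q1=[P2] Q2=[]
t=4-5: P1@Q0 runs 1, rem=5, I/O yield, promote→Q0. Q0=[P3,P1] Q1=[P2] Q2=[]
t=5-6: P3@Q0 runs 1, rem=3, I/O yield, promote→Q0. Q0=[P1,P3] Q1=[P2] Q2=[]
t=6-7: P1@Q0 runs 1, rem=4, I/O yield, promote→Q0. Q0=[P3,P1] Q1=[P2] Q2=[]
t=7-8: P3@Q0 runs 1, rem=2, I/O yield, promote→Q0. Q0=[P1,P3] Q1=[P2] Q2=[]
t=8-9: P1@Q0 runs 1, rem=3, I/O yield, promote→Q0. Q0=[P3,P1] Q1=[P2] Q2=[]
t=9-10: P3@Q0 runs 1, rem=1, I/O yield, promote→Q0. Q0=[P1,P3] Q1=[P2] Q2=[]
t=10-11: P1@Q0 runs 1, rem=2, I/O yield, promote→Q0. Q0=[P3,P1] Q1=[P2] Q2=[]
t=11-12: P3@Q0 runs 1, rem=0, completes. Q0=[P1] Q1=[P2] Q2=[]
t=12-13: P1@Q0 runs 1, rem=1, I/O yield, promote→Q0. Q0=[P1] Q1=[P2] Q2=[]
t=13-14: P1@Q0 runs 1, rem=0, completes. Q0=[] Q1=[P2] Q2=[]
t=14-17: P2@Q1 runs 3, rem=2, I/O yield, promote→Q0. Q0=[P2] Q1=[] Q2=[]
t=17-19: P2@Q0 runs 2, rem=0, completes. Q0=[] Q1=[] Q2=[]

Answer: P1(0-1) P2(1-3) P3(3-4) P1(4-5) P3(5-6) P1(6-7) P3(7-8) P1(8-9) P3(9-10) P1(10-11) P3(11-12) P1(12-13) P1(13-14) P2(14-17) P2(17-19)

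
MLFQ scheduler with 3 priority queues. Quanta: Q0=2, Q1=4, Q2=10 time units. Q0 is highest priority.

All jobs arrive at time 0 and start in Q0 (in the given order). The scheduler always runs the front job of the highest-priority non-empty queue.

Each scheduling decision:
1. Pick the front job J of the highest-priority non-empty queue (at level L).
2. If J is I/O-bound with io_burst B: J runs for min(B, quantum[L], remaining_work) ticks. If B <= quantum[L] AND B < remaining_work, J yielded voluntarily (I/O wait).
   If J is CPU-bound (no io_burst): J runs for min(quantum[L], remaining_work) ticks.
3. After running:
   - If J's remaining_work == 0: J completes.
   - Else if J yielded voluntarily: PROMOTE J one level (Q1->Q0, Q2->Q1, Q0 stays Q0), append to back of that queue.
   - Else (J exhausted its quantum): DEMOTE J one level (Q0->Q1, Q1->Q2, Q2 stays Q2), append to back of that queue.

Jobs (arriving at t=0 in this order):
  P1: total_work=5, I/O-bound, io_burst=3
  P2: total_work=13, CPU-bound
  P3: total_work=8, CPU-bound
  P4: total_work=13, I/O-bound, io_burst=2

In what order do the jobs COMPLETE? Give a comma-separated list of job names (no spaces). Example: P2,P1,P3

t=0-2: P1@Q0 runs 2, rem=3, quantum used, demote→Q1. Q0=[P2,P3,P4] Q1=[P1] Q2=[]
t=2-4: P2@Q0 runs 2, rem=11, quantum used, demote→Q1. Q0=[P3,P4] Q1=[P1,P2] Q2=[]
t=4-6: P3@Q0 runs 2, rem=6, quantum used, demote→Q1. Q0=[P4] Q1=[P1,P2,P3] Q2=[]
t=6-8: P4@Q0 runs 2, rem=11, I/O yield, promote→Q0. Q0=[P4] Q1=[P1,P2,P3] Q2=[]
t=8-10: P4@Q0 runs 2, rem=9, I/O yield, promote→Q0. Q0=[P4] Q1=[P1,P2,P3] Q2=[]
t=10-12: P4@Q0 runs 2, rem=7, I/O yield, promote→Q0. Q0=[P4] Q1=[P1,P2,P3] Q2=[]
t=12-14: P4@Q0 runs 2, rem=5, I/O yield, promote→Q0. Q0=[P4] Q1=[P1,P2,P3] Q2=[]
t=14-16: P4@Q0 runs 2, rem=3, I/O yield, promote→Q0. Q0=[P4] Q1=[P1,P2,P3] Q2=[]
t=16-18: P4@Q0 runs 2, rem=1, I/O yield, promote→Q0. Q0=[P4] Q1=[P1,P2,P3] Q2=[]
t=18-19: P4@Q0 runs 1, rem=0, completes. Q0=[] Q1=[P1,P2,P3] Q2=[]
t=19-22: P1@Q1 runs 3, rem=0, completes. Q0=[] Q1=[P2,P3] Q2=[]
t=22-26: P2@Q1 runs 4, rem=7, quantum used, demote→Q2. Q0=[] Q1=[P3] Q2=[P2]
t=26-30: P3@Q1 runs 4, rem=2, quantum used, demote→Q2. Q0=[] Q1=[] Q2=[P2,P3]
t=30-37: P2@Q2 runs 7, rem=0, completes. Q0=[] Q1=[] Q2=[P3]
t=37-39: P3@Q2 runs 2, rem=0, completes. Q0=[] Q1=[] Q2=[]

Answer: P4,P1,P2,P3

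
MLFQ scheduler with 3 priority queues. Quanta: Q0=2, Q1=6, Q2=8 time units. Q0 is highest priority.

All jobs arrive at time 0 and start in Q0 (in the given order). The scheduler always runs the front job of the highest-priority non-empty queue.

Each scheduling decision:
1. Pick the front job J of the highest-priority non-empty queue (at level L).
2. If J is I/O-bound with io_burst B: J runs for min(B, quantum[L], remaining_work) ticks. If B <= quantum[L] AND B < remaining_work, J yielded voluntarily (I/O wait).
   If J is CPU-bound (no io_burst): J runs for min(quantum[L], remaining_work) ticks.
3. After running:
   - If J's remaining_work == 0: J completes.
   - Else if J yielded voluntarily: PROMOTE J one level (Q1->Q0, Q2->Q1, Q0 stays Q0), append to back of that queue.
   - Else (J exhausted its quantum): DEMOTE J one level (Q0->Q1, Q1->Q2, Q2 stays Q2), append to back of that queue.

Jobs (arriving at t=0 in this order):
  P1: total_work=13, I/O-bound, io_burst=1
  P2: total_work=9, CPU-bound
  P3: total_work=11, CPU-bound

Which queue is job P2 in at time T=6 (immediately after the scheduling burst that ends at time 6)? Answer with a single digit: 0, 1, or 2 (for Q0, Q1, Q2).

t=0-1: P1@Q0 runs 1, rem=12, I/O yield, promote→Q0. Q0=[P2,P3,P1] Q1=[] Q2=[]
t=1-3: P2@Q0 runs 2, rem=7, quantum used, demote→Q1. Q0=[P3,P1] Q1=[P2] Q2=[]
t=3-5: P3@Q0 runs 2, rem=9, quantum used, demote→Q1. Q0=[P1] Q1=[P2,P3] Q2=[]
t=5-6: P1@Q0 runs 1, rem=11, I/O yield, promote→Q0. Q0=[P1] Q1=[P2,P3] Q2=[]
t=6-7: P1@Q0 runs 1, rem=10, I/O yield, promote→Q0. Q0=[P1] Q1=[P2,P3] Q2=[]
t=7-8: P1@Q0 runs 1, rem=9, I/O yield, promote→Q0. Q0=[P1] Q1=[P2,P3] Q2=[]
t=8-9: P1@Q0 runs 1, rem=8, I/O yield, promote→Q0. Q0=[P1] Q1=[P2,P3] Q2=[]
t=9-10: P1@Q0 runs 1, rem=7, I/O yield, promote→Q0. Q0=[P1] Q1=[P2,P3] Q2=[]
t=10-11: P1@Q0 runs 1, rem=6, I/O yield, promote→Q0. Q0=[P1] Q1=[P2,P3] Q2=[]
t=11-12: P1@Q0 runs 1, rem=5, I/O yield, promote→Q0. Q0=[P1] Q1=[P2,P3] Q2=[]
t=12-13: P1@Q0 runs 1, rem=4, I/O yield, promote→Q0. Q0=[P1] Q1=[P2,P3] Q2=[]
t=13-14: P1@Q0 runs 1, rem=3, I/O yield, promote→Q0. Q0=[P1] Q1=[P2,P3] Q2=[]
t=14-15: P1@Q0 runs 1, rem=2, I/O yield, promote→Q0. Q0=[P1] Q1=[P2,P3] Q2=[]
t=15-16: P1@Q0 runs 1, rem=1, I/O yield, promote→Q0. Q0=[P1] Q1=[P2,P3] Q2=[]
t=16-17: P1@Q0 runs 1, rem=0, completes. Q0=[] Q1=[P2,P3] Q2=[]
t=17-23: P2@Q1 runs 6, rem=1, quantum used, demote→Q2. Q0=[] Q1=[P3] Q2=[P2]
t=23-29: P3@Q1 runs 6, rem=3, quantum used, demote→Q2. Q0=[] Q1=[] Q2=[P2,P3]
t=29-30: P2@Q2 runs 1, rem=0, completes. Q0=[] Q1=[] Q2=[P3]
t=30-33: P3@Q2 runs 3, rem=0, completes. Q0=[] Q1=[] Q2=[]

Answer: 1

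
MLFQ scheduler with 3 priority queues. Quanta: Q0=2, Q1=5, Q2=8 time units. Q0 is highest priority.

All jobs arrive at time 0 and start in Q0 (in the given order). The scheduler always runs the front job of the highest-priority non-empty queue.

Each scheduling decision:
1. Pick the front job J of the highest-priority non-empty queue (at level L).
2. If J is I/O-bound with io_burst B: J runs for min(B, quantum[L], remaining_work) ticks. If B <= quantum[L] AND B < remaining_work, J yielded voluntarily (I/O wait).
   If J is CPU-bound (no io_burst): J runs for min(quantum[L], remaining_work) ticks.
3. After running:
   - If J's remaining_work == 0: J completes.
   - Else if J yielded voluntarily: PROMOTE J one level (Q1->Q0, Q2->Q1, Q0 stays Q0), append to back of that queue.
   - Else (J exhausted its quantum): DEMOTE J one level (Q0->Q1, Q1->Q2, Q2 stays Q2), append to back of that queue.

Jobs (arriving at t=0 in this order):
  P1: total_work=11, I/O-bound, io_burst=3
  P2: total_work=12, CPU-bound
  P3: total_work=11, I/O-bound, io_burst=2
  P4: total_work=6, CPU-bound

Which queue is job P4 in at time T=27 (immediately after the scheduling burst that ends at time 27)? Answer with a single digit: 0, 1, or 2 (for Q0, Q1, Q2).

t=0-2: P1@Q0 runs 2, rem=9, quantum used, demote→Q1. Q0=[P2,P3,P4] Q1=[P1] Q2=[]
t=2-4: P2@Q0 runs 2, rem=10, quantum used, demote→Q1. Q0=[P3,P4] Q1=[P1,P2] Q2=[]
t=4-6: P3@Q0 runs 2, rem=9, I/O yield, promote→Q0. Q0=[P4,P3] Q1=[P1,P2] Q2=[]
t=6-8: P4@Q0 runs 2, rem=4, quantum used, demote→Q1. Q0=[P3] Q1=[P1,P2,P4] Q2=[]
t=8-10: P3@Q0 runs 2, rem=7, I/O yield, promote→Q0. Q0=[P3] Q1=[P1,P2,P4] Q2=[]
t=10-12: P3@Q0 runs 2, rem=5, I/O yield, promote→Q0. Q0=[P3] Q1=[P1,P2,P4] Q2=[]
t=12-14: P3@Q0 runs 2, rem=3, I/O yield, promote→Q0. Q0=[P3] Q1=[P1,P2,P4] Q2=[]
t=14-16: P3@Q0 runs 2, rem=1, I/O yield, promote→Q0. Q0=[P3] Q1=[P1,P2,P4] Q2=[]
t=16-17: P3@Q0 runs 1, rem=0, completes. Q0=[] Q1=[P1,P2,P4] Q2=[]
t=17-20: P1@Q1 runs 3, rem=6, I/O yield, promote→Q0. Q0=[P1] Q1=[P2,P4] Q2=[]
t=20-22: P1@Q0 runs 2, rem=4, quantum used, demote→Q1. Q0=[] Q1=[P2,P4,P1] Q2=[]
t=22-27: P2@Q1 runs 5, rem=5, quantum used, demote→Q2. Q0=[] Q1=[P4,P1] Q2=[P2]
t=27-31: P4@Q1 runs 4, rem=0, completes. Q0=[] Q1=[P1] Q2=[P2]
t=31-34: P1@Q1 runs 3, rem=1, I/O yield, promote→Q0. Q0=[P1] Q1=[] Q2=[P2]
t=34-35: P1@Q0 runs 1, rem=0, completes. Q0=[] Q1=[] Q2=[P2]
t=35-40: P2@Q2 runs 5, rem=0, completes. Q0=[] Q1=[] Q2=[]

Answer: 1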